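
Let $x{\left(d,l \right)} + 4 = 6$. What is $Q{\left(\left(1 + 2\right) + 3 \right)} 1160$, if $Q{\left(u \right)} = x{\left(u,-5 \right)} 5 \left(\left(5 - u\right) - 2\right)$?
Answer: $-34800$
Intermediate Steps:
$x{\left(d,l \right)} = 2$ ($x{\left(d,l \right)} = -4 + 6 = 2$)
$Q{\left(u \right)} = 30 - 10 u$ ($Q{\left(u \right)} = 2 \cdot 5 \left(\left(5 - u\right) - 2\right) = 10 \left(3 - u\right) = 30 - 10 u$)
$Q{\left(\left(1 + 2\right) + 3 \right)} 1160 = \left(30 - 10 \left(\left(1 + 2\right) + 3\right)\right) 1160 = \left(30 - 10 \left(3 + 3\right)\right) 1160 = \left(30 - 60\right) 1160 = \left(-30\right) 1160 = -34800$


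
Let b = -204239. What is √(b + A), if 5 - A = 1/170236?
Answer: 5*I*√59187617113471/85118 ≈ 451.92*I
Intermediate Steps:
A = 851179/170236 (A = 5 - 1/170236 = 851179/170236 ≈ 5.0000)
√(b + A) = √(-204239 + 851179/170236) = √(-34767979225/170236) = 5*I*√59187617113471/85118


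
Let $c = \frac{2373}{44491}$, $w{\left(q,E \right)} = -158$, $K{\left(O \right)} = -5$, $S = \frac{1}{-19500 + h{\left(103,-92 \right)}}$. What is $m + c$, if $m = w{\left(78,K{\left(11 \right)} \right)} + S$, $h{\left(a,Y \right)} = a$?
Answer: $- \frac{136306739876}{862991927} \approx -157.95$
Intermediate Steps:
$S = - \frac{1}{19397}$ ($S = \frac{1}{-19500 + 103} = \frac{1}{-19397} = - \frac{1}{19397} \approx -5.1554 \cdot 10^{-5}$)
$c = \frac{2373}{44491}$ ($c = 2373 \cdot \frac{1}{44491} = \frac{2373}{44491} \approx 0.053337$)
$m = - \frac{3064727}{19397}$ ($m = -158 - \frac{1}{19397} = - \frac{3064727}{19397} \approx -158.0$)
$m + c = - \frac{3064727}{19397} + \frac{2373}{44491} = - \frac{136306739876}{862991927}$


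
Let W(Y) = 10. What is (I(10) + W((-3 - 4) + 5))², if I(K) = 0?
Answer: 100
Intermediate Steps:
(I(10) + W((-3 - 4) + 5))² = (0 + 10)² = 10² = 100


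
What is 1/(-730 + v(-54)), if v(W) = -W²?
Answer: -1/3646 ≈ -0.00027427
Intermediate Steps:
1/(-730 + v(-54)) = 1/(-730 - 1*(-54)²) = 1/(-730 - 1*2916) = 1/(-730 - 2916) = 1/(-3646) = -1/3646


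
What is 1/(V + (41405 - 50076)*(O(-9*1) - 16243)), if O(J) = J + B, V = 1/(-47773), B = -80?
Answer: 47773/6765362502755 ≈ 7.0614e-9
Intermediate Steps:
V = -1/47773 ≈ -2.0932e-5
O(J) = -80 + J (O(J) = J - 80 = -80 + J)
1/(V + (41405 - 50076)*(O(-9*1) - 16243)) = 1/(-1/47773 + (41405 - 50076)*((-80 - 9*1) - 16243)) = 1/(-1/47773 - 8671*((-80 - 9) - 16243)) = 1/(-1/47773 - 8671*(-89 - 16243)) = 1/(-1/47773 - 8671*(-16332)) = 1/(-1/47773 + 141614772) = 1/(6765362502755/47773) = 47773/6765362502755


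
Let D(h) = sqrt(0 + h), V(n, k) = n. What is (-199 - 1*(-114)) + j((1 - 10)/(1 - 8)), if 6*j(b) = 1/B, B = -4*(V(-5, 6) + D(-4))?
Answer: -59155/696 + I/348 ≈ -84.993 + 0.0028736*I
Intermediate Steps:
D(h) = sqrt(h)
B = 20 - 8*I (B = -4*(-5 + sqrt(-4)) = -4*(-5 + 2*I) = 20 - 8*I ≈ 20.0 - 8.0*I)
j(b) = (20 + 8*I)/2784 (j(b) = 1/(6*(20 - 8*I)) = ((20 + 8*I)/464)/6 = (20 + 8*I)/2784)
(-199 - 1*(-114)) + j((1 - 10)/(1 - 8)) = (-199 - 1*(-114)) + (5/696 + I/348) = (-199 + 114) + (5/696 + I/348) = -85 + (5/696 + I/348) = -59155/696 + I/348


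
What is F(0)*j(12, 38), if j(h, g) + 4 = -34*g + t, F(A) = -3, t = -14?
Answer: 3930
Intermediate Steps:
j(h, g) = -18 - 34*g (j(h, g) = -4 + (-34*g - 14) = -4 + (-14 - 34*g) = -18 - 34*g)
F(0)*j(12, 38) = -3*(-18 - 34*38) = -3*(-18 - 1292) = -3*(-1310) = 3930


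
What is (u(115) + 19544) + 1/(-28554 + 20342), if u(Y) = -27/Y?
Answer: 18456740881/944380 ≈ 19544.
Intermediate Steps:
(u(115) + 19544) + 1/(-28554 + 20342) = (-27/115 + 19544) + 1/(-28554 + 20342) = (-27*1/115 + 19544) + 1/(-8212) = (-27/115 + 19544) - 1/8212 = 2247533/115 - 1/8212 = 18456740881/944380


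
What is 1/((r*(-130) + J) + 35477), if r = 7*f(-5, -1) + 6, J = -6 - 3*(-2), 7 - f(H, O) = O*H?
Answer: 1/32877 ≈ 3.0416e-5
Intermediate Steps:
f(H, O) = 7 - H*O (f(H, O) = 7 - O*H = 7 - H*O)
J = 0 (J = -6 + 6 = 0)
r = 20 (r = 7*(7 - 1*(-5)*(-1)) + 6 = 7*(7 - 5) + 6 = 7*2 + 6 = 14 + 6 = 20)
1/((r*(-130) + J) + 35477) = 1/((20*(-130) + 0) + 35477) = 1/((-2600 + 0) + 35477) = 1/(-2600 + 35477) = 1/32877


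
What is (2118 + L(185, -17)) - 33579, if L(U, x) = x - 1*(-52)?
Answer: -31426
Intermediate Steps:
L(U, x) = 52 + x (L(U, x) = x + 52 = 52 + x)
(2118 + L(185, -17)) - 33579 = (2118 + (52 - 17)) - 33579 = (2118 + 35) - 33579 = 2153 - 33579 = -31426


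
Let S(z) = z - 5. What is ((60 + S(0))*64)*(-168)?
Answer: -591360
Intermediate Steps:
S(z) = -5 + z
((60 + S(0))*64)*(-168) = ((60 + (-5 + 0))*64)*(-168) = ((60 - 5)*64)*(-168) = (55*64)*(-168) = 3520*(-168) = -591360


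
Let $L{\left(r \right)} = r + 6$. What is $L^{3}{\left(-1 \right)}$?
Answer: $125$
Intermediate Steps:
$L{\left(r \right)} = 6 + r$
$L^{3}{\left(-1 \right)} = \left(6 - 1\right)^{3} = 5^{3} = 125$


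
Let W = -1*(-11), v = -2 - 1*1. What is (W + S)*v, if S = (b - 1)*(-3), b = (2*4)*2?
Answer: 102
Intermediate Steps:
b = 16 (b = 8*2 = 16)
S = -45 (S = (16 - 1)*(-3) = 15*(-3) = -45)
v = -3 (v = -2 - 1 = -3)
W = 11
(W + S)*v = (11 - 45)*(-3) = -34*(-3) = 102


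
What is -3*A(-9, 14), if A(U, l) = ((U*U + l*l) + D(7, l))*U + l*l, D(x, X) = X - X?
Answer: 6891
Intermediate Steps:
D(x, X) = 0
A(U, l) = l² + U*(U² + l²) (A(U, l) = ((U*U + l*l) + 0)*U + l*l = ((U² + l²) + 0)*U + l² = (U² + l²)*U + l² = U*(U² + l²) + l² = l² + U*(U² + l²))
-3*A(-9, 14) = -3*((-9)³ + 14² - 9*14²) = -3*(-729 + 196 - 9*196) = -3*(-729 + 196 - 1764) = -3*(-2297) = 6891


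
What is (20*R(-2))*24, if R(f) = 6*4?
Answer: 11520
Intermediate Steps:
R(f) = 24
(20*R(-2))*24 = (20*24)*24 = 480*24 = 11520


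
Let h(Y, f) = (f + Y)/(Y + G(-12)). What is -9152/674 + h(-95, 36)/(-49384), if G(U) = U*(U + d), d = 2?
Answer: -5649509717/416060200 ≈ -13.579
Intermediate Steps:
G(U) = U*(2 + U) (G(U) = U*(U + 2) = U*(2 + U))
h(Y, f) = (Y + f)/(120 + Y) (h(Y, f) = (f + Y)/(Y - 12*(2 - 12)) = (Y + f)/(Y - 12*(-10)) = (Y + f)/(Y + 120) = (Y + f)/(120 + Y))
-9152/674 + h(-95, 36)/(-49384) = -9152/674 + ((-95 + 36)/(120 - 95))/(-49384) = -9152*1/674 + (-59/25)*(-1/49384) = -4576/337 + ((1/25)*(-59))*(-1/49384) = -4576/337 - 59/25*(-1/49384) = -4576/337 + 59/1234600 = -5649509717/416060200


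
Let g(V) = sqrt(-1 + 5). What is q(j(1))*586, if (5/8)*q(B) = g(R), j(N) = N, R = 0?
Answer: 9376/5 ≈ 1875.2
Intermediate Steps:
g(V) = 2 (g(V) = sqrt(4) = 2)
q(B) = 16/5 (q(B) = (8/5)*2 = 16/5)
q(j(1))*586 = (16/5)*586 = 9376/5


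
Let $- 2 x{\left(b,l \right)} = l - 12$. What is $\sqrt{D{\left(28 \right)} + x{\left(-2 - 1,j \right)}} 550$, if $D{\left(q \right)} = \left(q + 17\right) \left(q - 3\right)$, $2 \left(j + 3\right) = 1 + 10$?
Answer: $275 \sqrt{4519} \approx 18486.0$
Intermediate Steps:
$j = \frac{5}{2}$ ($j = -3 + \frac{1 + 10}{2} = -3 + \frac{1}{2} \cdot 11 = -3 + \frac{11}{2} = \frac{5}{2} \approx 2.5$)
$x{\left(b,l \right)} = 6 - \frac{l}{2}$ ($x{\left(b,l \right)} = - \frac{l - 12}{2} = - \frac{-12 + l}{2} = 6 - \frac{l}{2}$)
$D{\left(q \right)} = \left(-3 + q\right) \left(17 + q\right)$ ($D{\left(q \right)} = \left(17 + q\right) \left(-3 + q\right) = \left(-3 + q\right) \left(17 + q\right)$)
$\sqrt{D{\left(28 \right)} + x{\left(-2 - 1,j \right)}} 550 = \sqrt{\left(-51 + 28^{2} + 14 \cdot 28\right) + \left(6 - \frac{5}{4}\right)} 550 = \sqrt{\left(-51 + 784 + 392\right) + \left(6 - \frac{5}{4}\right)} 550 = \sqrt{1125 + \frac{19}{4}} \cdot 550 = \sqrt{\frac{4519}{4}} \cdot 550 = \frac{\sqrt{4519}}{2} \cdot 550 = 275 \sqrt{4519}$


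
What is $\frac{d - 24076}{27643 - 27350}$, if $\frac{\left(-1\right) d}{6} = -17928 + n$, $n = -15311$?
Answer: $\frac{175358}{293} \approx 598.49$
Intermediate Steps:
$d = 199434$ ($d = - 6 \left(-17928 - 15311\right) = \left(-6\right) \left(-33239\right) = 199434$)
$\frac{d - 24076}{27643 - 27350} = \frac{199434 - 24076}{27643 - 27350} = \frac{175358}{293}$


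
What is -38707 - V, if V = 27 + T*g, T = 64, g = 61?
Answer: -42638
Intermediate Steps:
V = 3931 (V = 27 + 64*61 = 27 + 3904 = 3931)
-38707 - V = -38707 - 1*3931 = -38707 - 3931 = -42638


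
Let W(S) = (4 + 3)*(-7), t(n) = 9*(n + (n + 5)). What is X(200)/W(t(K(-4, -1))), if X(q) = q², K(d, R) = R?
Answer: -40000/49 ≈ -816.33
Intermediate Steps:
t(n) = 45 + 18*n (t(n) = 9*(n + (5 + n)) = 9*(5 + 2*n) = 45 + 18*n)
W(S) = -49 (W(S) = 7*(-7) = -49)
X(200)/W(t(K(-4, -1))) = 200²/(-49) = 40000*(-1/49) = -40000/49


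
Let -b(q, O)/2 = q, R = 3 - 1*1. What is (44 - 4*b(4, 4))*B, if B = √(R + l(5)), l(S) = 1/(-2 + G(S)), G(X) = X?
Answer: 76*√21/3 ≈ 116.09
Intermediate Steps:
R = 2 (R = 3 - 1 = 2)
b(q, O) = -2*q
l(S) = 1/(-2 + S)
B = √21/3 (B = √(2 + 1/(-2 + 5)) = √(2 + 1/3) = √(2 + ⅓) = √(7/3) = √21/3 ≈ 1.5275)
(44 - 4*b(4, 4))*B = (44 - (-8)*4)*(√21/3) = (44 - 4*(-8))*(√21/3) = (44 + 32)*(√21/3) = 76*(√21/3) = 76*√21/3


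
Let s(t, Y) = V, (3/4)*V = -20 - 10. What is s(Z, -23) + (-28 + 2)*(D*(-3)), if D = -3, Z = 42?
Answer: -274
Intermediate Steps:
V = -40 (V = 4*(-20 - 10)/3 = (4/3)*(-30) = -40)
s(t, Y) = -40
s(Z, -23) + (-28 + 2)*(D*(-3)) = -40 + (-28 + 2)*(-3*(-3)) = -40 - 26*9 = -40 - 234 = -274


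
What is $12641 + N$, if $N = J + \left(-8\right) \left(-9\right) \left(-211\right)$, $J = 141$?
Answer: $-2410$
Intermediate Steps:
$N = -15051$ ($N = 141 + \left(-8\right) \left(-9\right) \left(-211\right) = 141 + 72 \left(-211\right) = 141 - 15192 = -15051$)
$12641 + N = 12641 - 15051 = -2410$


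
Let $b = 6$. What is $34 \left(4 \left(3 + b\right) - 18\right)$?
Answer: $612$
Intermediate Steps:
$34 \left(4 \left(3 + b\right) - 18\right) = 34 \left(4 \left(3 + 6\right) - 18\right) = 34 \left(4 \cdot 9 - 18\right) = 34 \left(36 - 18\right) = 34 \cdot 18 = 612$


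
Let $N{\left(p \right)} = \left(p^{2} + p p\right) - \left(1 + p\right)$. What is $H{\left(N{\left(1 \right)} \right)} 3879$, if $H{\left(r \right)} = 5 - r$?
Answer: $19395$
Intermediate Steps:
$N{\left(p \right)} = -1 - p + 2 p^{2}$ ($N{\left(p \right)} = \left(p^{2} + p^{2}\right) - \left(1 + p\right) = 2 p^{2} - \left(1 + p\right) = -1 - p + 2 p^{2}$)
$H{\left(N{\left(1 \right)} \right)} 3879 = \left(5 - \left(-1 - 1 + 2 \cdot 1^{2}\right)\right) 3879 = \left(5 - \left(-1 - 1 + 2 \cdot 1\right)\right) 3879 = \left(5 - \left(-1 - 1 + 2\right)\right) 3879 = \left(5 - 0\right) 3879 = \left(5 + 0\right) 3879 = 5 \cdot 3879 = 19395$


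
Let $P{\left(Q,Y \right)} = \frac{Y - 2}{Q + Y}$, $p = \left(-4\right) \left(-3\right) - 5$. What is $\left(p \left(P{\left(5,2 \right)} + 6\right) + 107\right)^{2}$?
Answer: $22201$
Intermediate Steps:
$p = 7$ ($p = 12 - 5 = 7$)
$P{\left(Q,Y \right)} = \frac{-2 + Y}{Q + Y}$
$\left(p \left(P{\left(5,2 \right)} + 6\right) + 107\right)^{2} = \left(7 \left(\frac{-2 + 2}{5 + 2} + 6\right) + 107\right)^{2} = \left(7 \left(\frac{1}{7} \cdot 0 + 6\right) + 107\right)^{2} = \left(7 \left(0 + 6\right) + 107\right)^{2} = \left(7 \cdot 6 + 107\right)^{2} = \left(42 + 107\right)^{2} = 149^{2} = 22201$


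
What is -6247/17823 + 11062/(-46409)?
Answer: -487075049/827147607 ≈ -0.58886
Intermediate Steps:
-6247/17823 + 11062/(-46409) = -6247*1/17823 + 11062*(-1/46409) = -6247/17823 - 11062/46409 = -487075049/827147607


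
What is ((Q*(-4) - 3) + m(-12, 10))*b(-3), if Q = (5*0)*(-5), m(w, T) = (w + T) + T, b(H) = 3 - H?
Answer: 30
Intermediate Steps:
m(w, T) = w + 2*T (m(w, T) = (T + w) + T = w + 2*T)
Q = 0 (Q = 0*(-5) = 0)
((Q*(-4) - 3) + m(-12, 10))*b(-3) = ((0*(-4) - 3) + (-12 + 2*10))*(3 - 1*(-3)) = ((0 - 3) + (-12 + 20))*(3 + 3) = (-3 + 8)*6 = 5*6 = 30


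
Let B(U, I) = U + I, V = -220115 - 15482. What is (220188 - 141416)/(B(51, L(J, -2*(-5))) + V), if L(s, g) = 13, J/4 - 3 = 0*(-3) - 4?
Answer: -78772/235533 ≈ -0.33444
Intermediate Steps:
J = -4 (J = 12 + 4*(0*(-3) - 4) = 12 + 4*(0 - 4) = 12 + 4*(-4) = 12 - 16 = -4)
V = -235597
B(U, I) = I + U
(220188 - 141416)/(B(51, L(J, -2*(-5))) + V) = (220188 - 141416)/((13 + 51) - 235597) = 78772/(64 - 235597) = 78772/(-235533) = 78772*(-1/235533) = -78772/235533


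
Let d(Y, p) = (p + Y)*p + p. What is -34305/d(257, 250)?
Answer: -6861/25400 ≈ -0.27012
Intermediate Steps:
d(Y, p) = p + p*(Y + p) (d(Y, p) = (Y + p)*p + p = p*(Y + p) + p = p + p*(Y + p))
-34305/d(257, 250) = -34305*1/(250*(1 + 257 + 250)) = -34305/(250*508) = -34305/127000 = -34305*1/127000 = -6861/25400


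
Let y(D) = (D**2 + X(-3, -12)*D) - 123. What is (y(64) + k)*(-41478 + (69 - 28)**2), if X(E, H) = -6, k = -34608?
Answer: 1234463143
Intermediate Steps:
y(D) = -123 + D**2 - 6*D (y(D) = (D**2 - 6*D) - 123 = -123 + D**2 - 6*D)
(y(64) + k)*(-41478 + (69 - 28)**2) = ((-123 + 64**2 - 6*64) - 34608)*(-41478 + (69 - 28)**2) = ((-123 + 4096 - 384) - 34608)*(-41478 + 41**2) = (3589 - 34608)*(-41478 + 1681) = -31019*(-39797) = 1234463143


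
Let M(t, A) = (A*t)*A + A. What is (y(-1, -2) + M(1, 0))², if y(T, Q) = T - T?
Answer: 0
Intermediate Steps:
M(t, A) = A + t*A² (M(t, A) = t*A² + A = A + t*A²)
y(T, Q) = 0
(y(-1, -2) + M(1, 0))² = (0 + 0*(1 + 0*1))² = (0 + 0*(1 + 0))² = (0 + 0*1)² = (0 + 0)² = 0² = 0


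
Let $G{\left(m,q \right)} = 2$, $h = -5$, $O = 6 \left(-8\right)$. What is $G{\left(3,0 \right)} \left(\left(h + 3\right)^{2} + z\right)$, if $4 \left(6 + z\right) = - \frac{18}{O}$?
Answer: $- \frac{61}{16} \approx -3.8125$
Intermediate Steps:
$O = -48$
$z = - \frac{189}{32}$ ($z = -6 + \frac{\left(-18\right) \frac{1}{-48}}{4} = -6 + \frac{\left(-18\right) \left(- \frac{1}{48}\right)}{4} = -6 + \frac{1}{4} \cdot \frac{3}{8} = -6 + \frac{3}{32} = - \frac{189}{32} \approx -5.9063$)
$G{\left(3,0 \right)} \left(\left(h + 3\right)^{2} + z\right) = 2 \left(\left(-5 + 3\right)^{2} - \frac{189}{32}\right) = 2 \left(\left(-2\right)^{2} - \frac{189}{32}\right) = 2 \left(4 - \frac{189}{32}\right) = 2 \left(- \frac{61}{32}\right) = - \frac{61}{16}$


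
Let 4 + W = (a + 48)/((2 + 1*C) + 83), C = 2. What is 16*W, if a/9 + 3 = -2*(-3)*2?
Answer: -1168/29 ≈ -40.276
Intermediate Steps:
a = 81 (a = -27 + 9*(-2*(-3)*2) = -27 + 9*(6*2) = -27 + 9*12 = -27 + 108 = 81)
W = -73/29 (W = -4 + (81 + 48)/((2 + 1*2) + 83) = -4 + 129/((2 + 2) + 83) = -4 + 129/(4 + 83) = -4 + 129/87 = -4 + 129*(1/87) = -4 + 43/29 = -73/29 ≈ -2.5172)
16*W = 16*(-73/29) = -1168/29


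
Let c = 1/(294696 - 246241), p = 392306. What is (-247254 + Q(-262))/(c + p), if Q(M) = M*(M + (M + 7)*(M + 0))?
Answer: -856821527650/19009187231 ≈ -45.074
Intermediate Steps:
c = 1/48455 ≈ 2.0638e-5
Q(M) = M*(M + M*(7 + M)) (Q(M) = M*(M + (7 + M)*M) = M*(M + M*(7 + M)))
(-247254 + Q(-262))/(c + p) = (-247254 + (-262)²*(8 - 262))/(1/48455 + 392306) = (-247254 + 68644*(-254))/(19009187231/48455) = (-247254 - 17435576)*(48455/19009187231) = -17682830*48455/19009187231 = -856821527650/19009187231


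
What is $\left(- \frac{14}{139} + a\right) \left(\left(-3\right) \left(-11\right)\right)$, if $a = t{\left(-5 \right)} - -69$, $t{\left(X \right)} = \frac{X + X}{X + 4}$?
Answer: $\frac{361911}{139} \approx 2603.7$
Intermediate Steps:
$t{\left(X \right)} = \frac{2 X}{4 + X}$
$a = 79$ ($a = 2 \left(-5\right) \frac{1}{4 - 5} - -69 = 2 \left(-5\right) \frac{1}{-1} + 69 = 2 \left(-5\right) \left(-1\right) + 69 = 10 + 69 = 79$)
$\left(- \frac{14}{139} + a\right) \left(\left(-3\right) \left(-11\right)\right) = \left(- \frac{14}{139} + 79\right) \left(\left(-3\right) \left(-11\right)\right) = \left(\left(-14\right) \frac{1}{139} + 79\right) 33 = \left(- \frac{14}{139} + 79\right) 33 = \frac{10967}{139} \cdot 33 = \frac{361911}{139}$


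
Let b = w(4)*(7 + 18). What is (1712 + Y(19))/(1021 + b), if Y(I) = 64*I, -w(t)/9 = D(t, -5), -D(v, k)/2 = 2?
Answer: 2928/1921 ≈ 1.5242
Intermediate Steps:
D(v, k) = -4 (D(v, k) = -2*2 = -4)
w(t) = 36 (w(t) = -9*(-4) = 36)
b = 900 (b = 36*(7 + 18) = 36*25 = 900)
(1712 + Y(19))/(1021 + b) = (1712 + 64*19)/(1021 + 900) = (1712 + 1216)/1921 = 2928*(1/1921) = 2928/1921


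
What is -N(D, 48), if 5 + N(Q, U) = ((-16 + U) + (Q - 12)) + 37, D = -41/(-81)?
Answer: -4253/81 ≈ -52.506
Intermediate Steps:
D = 41/81 (D = -41*(-1/81) = 41/81 ≈ 0.50617)
N(Q, U) = 4 + Q + U (N(Q, U) = -5 + (((-16 + U) + (Q - 12)) + 37) = -5 + (((-16 + U) + (-12 + Q)) + 37) = -5 + ((-28 + Q + U) + 37) = -5 + (9 + Q + U) = 4 + Q + U)
-N(D, 48) = -(4 + 41/81 + 48) = -1*4253/81 = -4253/81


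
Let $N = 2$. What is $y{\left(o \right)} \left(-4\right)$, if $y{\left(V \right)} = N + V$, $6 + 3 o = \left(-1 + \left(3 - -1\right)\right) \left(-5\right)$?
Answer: $20$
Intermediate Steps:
$o = -7$ ($o = -2 + \frac{\left(-1 + \left(3 - -1\right)\right) \left(-5\right)}{3} = -2 + \frac{\left(-1 + \left(3 + 1\right)\right) \left(-5\right)}{3} = -2 + \frac{\left(-1 + 4\right) \left(-5\right)}{3} = -2 + \frac{3 \left(-5\right)}{3} = -2 + \frac{1}{3} \left(-15\right) = -2 - 5 = -7$)
$y{\left(V \right)} = 2 + V$
$y{\left(o \right)} \left(-4\right) = \left(2 - 7\right) \left(-4\right) = \left(-5\right) \left(-4\right) = 20$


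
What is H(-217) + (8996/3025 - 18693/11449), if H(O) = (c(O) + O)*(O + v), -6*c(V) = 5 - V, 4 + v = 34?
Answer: 1645055369929/34633225 ≈ 47499.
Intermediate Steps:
v = 30 (v = -4 + 34 = 30)
c(V) = -⅚ + V/6 (c(V) = -(5 - V)/6 = -⅚ + V/6)
H(O) = (30 + O)*(-⅚ + 7*O/6) (H(O) = ((-⅚ + O/6) + O)*(O + 30) = (-⅚ + 7*O/6)*(30 + O) = (30 + O)*(-⅚ + 7*O/6))
H(-217) + (8996/3025 - 18693/11449) = (-25 + (7/6)*(-217)² + (205/6)*(-217)) + (8996/3025 - 18693/11449) = (-25 + (7/6)*47089 - 44485/6) + (8996*(1/3025) - 18693*1/11449) = (-25 + 329623/6 - 44485/6) + (8996/3025 - 18693/11449) = 47498 + 46448879/34633225 = 1645055369929/34633225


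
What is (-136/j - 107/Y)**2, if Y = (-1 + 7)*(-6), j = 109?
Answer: 45792289/15397776 ≈ 2.9740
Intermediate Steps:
Y = -36 (Y = 6*(-6) = -36)
(-136/j - 107/Y)**2 = (-136/109 - 107/(-36))**2 = (-136*1/109 - 107*(-1/36))**2 = (-136/109 + 107/36)**2 = (6767/3924)**2 = 45792289/15397776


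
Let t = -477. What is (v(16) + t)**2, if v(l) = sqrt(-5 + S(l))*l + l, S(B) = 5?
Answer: 212521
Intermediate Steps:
v(l) = l (v(l) = sqrt(-5 + 5)*l + l = sqrt(0)*l + l = 0*l + l = 0 + l = l)
(v(16) + t)**2 = (16 - 477)**2 = (-461)**2 = 212521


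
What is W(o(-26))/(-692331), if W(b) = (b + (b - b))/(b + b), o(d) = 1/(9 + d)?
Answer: -1/1384662 ≈ -7.2220e-7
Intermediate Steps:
W(b) = ½ (W(b) = (b + 0)/((2*b)) = b*(1/(2*b)) = ½)
W(o(-26))/(-692331) = (½)/(-692331) = (½)*(-1/692331) = -1/1384662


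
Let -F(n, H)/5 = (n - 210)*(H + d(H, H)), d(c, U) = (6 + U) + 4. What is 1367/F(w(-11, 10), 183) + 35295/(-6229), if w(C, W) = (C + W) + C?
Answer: -14722206157/2599735440 ≈ -5.6630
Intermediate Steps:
d(c, U) = 10 + U
w(C, W) = W + 2*C
F(n, H) = -5*(-210 + n)*(10 + 2*H) (F(n, H) = -5*(n - 210)*(H + (10 + H)) = -5*(-210 + n)*(10 + 2*H))
1367/F(w(-11, 10), 183) + 35295/(-6229) = 1367/(10500 - 50*(10 + 2*(-11)) + 2100*183 - 10*183*(10 + 2*(-11))) + 35295/(-6229) = 1367/(10500 - 50*(10 - 22) + 384300 - 10*183*(10 - 22)) + 35295*(-1/6229) = 1367/(10500 - 50*(-12) + 384300 - 10*183*(-12)) - 35295/6229 = 1367/(10500 + 600 + 384300 + 21960) - 35295/6229 = 1367/417360 - 35295/6229 = -14722206157/2599735440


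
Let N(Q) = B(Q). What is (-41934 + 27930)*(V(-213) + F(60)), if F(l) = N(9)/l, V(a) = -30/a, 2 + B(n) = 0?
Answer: -534486/355 ≈ -1505.6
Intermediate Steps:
B(n) = -2 (B(n) = -2 + 0 = -2)
N(Q) = -2
F(l) = -2/l
(-41934 + 27930)*(V(-213) + F(60)) = (-41934 + 27930)*(-30/(-213) - 2/60) = -14004*(-30*(-1/213) - 2*1/60) = -14004*(10/71 - 1/30) = -14004*229/2130 = -534486/355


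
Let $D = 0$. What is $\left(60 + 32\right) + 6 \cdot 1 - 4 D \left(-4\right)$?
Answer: $92$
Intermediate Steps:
$\left(60 + 32\right) + 6 \cdot 1 - 4 D \left(-4\right) = \left(60 + 32\right) + 6 \cdot 1 \left(-4\right) 0 \left(-4\right) = 92 + 6 \cdot 0 \left(-4\right) = 92 + 6 \cdot 0 = 92 + 0 = 92$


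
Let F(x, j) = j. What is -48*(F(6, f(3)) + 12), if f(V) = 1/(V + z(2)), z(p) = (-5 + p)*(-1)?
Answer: -584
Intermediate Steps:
z(p) = 5 - p
f(V) = 1/(3 + V) (f(V) = 1/(V + (5 - 1*2)) = 1/(V + (5 - 2)) = 1/(V + 3) = 1/(3 + V))
-48*(F(6, f(3)) + 12) = -48*(1/(3 + 3) + 12) = -48*(1/6 + 12) = -48*73/6 = -584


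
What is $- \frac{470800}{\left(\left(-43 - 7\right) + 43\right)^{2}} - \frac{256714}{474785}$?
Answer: $- \frac{223541356986}{23264465} \approx -9608.7$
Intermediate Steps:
$- \frac{470800}{\left(\left(-43 - 7\right) + 43\right)^{2}} - \frac{256714}{474785} = - \frac{470800}{\left(-50 + 43\right)^{2}} - \frac{256714}{474785} = - \frac{470800}{\left(-7\right)^{2}} - \frac{256714}{474785} = - \frac{470800}{49} - \frac{256714}{474785} = - \frac{223541356986}{23264465}$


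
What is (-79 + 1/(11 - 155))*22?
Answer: -125147/72 ≈ -1738.2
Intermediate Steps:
(-79 + 1/(11 - 155))*22 = (-79 + 1/(-144))*22 = (-79 - 1/144)*22 = -11377/144*22 = -125147/72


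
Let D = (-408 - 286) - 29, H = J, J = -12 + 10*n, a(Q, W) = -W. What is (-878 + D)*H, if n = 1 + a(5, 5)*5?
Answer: 403452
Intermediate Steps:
n = -24 (n = 1 - 1*5*5 = 1 - 5*5 = 1 - 25 = -24)
J = -252 (J = -12 + 10*(-24) = -12 - 240 = -252)
H = -252
D = -723 (D = -694 - 29 = -723)
(-878 + D)*H = (-878 - 723)*(-252) = -1601*(-252) = 403452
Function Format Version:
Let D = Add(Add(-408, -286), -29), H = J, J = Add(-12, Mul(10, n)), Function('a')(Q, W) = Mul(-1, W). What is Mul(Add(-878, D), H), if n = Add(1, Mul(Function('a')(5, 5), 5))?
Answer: 403452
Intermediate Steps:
n = -24 (n = Add(1, Mul(Mul(-1, 5), 5)) = Add(1, Mul(-5, 5)) = Add(1, -25) = -24)
J = -252 (J = Add(-12, Mul(10, -24)) = Add(-12, -240) = -252)
H = -252
D = -723 (D = Add(-694, -29) = -723)
Mul(Add(-878, D), H) = Mul(Add(-878, -723), -252) = Mul(-1601, -252) = 403452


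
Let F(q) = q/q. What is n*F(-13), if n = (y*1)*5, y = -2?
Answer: -10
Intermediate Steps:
F(q) = 1
n = -10 (n = -2*1*5 = -2*5 = -10)
n*F(-13) = -10*1 = -10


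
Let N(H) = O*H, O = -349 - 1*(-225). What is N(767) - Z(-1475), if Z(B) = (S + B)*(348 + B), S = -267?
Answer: -2058342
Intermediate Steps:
O = -124 (O = -349 + 225 = -124)
N(H) = -124*H
Z(B) = (-267 + B)*(348 + B)
N(767) - Z(-1475) = -124*767 - (-92916 + (-1475)² + 81*(-1475)) = -95108 - (-92916 + 2175625 - 119475) = -95108 - 1*1963234 = -95108 - 1963234 = -2058342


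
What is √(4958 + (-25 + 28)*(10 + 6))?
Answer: √5006 ≈ 70.753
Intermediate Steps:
√(4958 + (-25 + 28)*(10 + 6)) = √(4958 + 3*16) = √(4958 + 48) = √5006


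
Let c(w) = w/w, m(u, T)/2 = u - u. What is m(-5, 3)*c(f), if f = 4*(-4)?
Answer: 0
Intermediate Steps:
m(u, T) = 0 (m(u, T) = 2*(u - u) = 2*0 = 0)
f = -16
c(w) = 1
m(-5, 3)*c(f) = 0*1 = 0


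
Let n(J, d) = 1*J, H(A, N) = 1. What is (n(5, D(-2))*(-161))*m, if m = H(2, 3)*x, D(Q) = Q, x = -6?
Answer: 4830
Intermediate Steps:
n(J, d) = J
m = -6 (m = 1*(-6) = -6)
(n(5, D(-2))*(-161))*m = (5*(-161))*(-6) = -805*(-6) = 4830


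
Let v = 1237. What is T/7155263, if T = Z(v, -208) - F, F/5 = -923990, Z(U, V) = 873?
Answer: 4620823/7155263 ≈ 0.64579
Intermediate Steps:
F = -4619950 (F = 5*(-923990) = -4619950)
T = 4620823 (T = 873 - 1*(-4619950) = 873 + 4619950 = 4620823)
T/7155263 = 4620823/7155263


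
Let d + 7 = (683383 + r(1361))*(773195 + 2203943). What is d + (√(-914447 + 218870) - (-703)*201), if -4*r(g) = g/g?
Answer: 4069049789731/2 + I*√695577 ≈ 2.0345e+12 + 834.01*I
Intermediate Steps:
r(g) = -¼ (r(g) = -g/(4*g) = -¼*1 = -¼)
d = 4069049507125/2 (d = -7 + (683383 - ¼)*(773195 + 2203943) = -7 + (2733531/4)*2977138 = -7 + 4069049507139/2 = 4069049507125/2 ≈ 2.0345e+12)
d + (√(-914447 + 218870) - (-703)*201) = 4069049507125/2 + (√(-914447 + 218870) - (-703)*201) = 4069049507125/2 + (√(-695577) - 1*(-141303)) = 4069049507125/2 + (I*√695577 + 141303) = 4069049507125/2 + (141303 + I*√695577) = 4069049789731/2 + I*√695577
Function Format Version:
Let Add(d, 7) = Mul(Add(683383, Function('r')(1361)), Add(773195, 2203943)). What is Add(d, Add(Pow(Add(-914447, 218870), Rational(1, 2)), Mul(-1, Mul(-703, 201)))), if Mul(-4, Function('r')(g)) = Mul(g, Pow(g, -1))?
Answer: Add(Rational(4069049789731, 2), Mul(I, Pow(695577, Rational(1, 2)))) ≈ Add(2.0345e+12, Mul(834.01, I))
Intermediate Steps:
Function('r')(g) = Rational(-1, 4) (Function('r')(g) = Mul(Rational(-1, 4), Mul(g, Pow(g, -1))) = Mul(Rational(-1, 4), 1) = Rational(-1, 4))
d = Rational(4069049507125, 2) (d = Add(-7, Mul(Add(683383, Rational(-1, 4)), Add(773195, 2203943))) = Add(-7, Mul(Rational(2733531, 4), 2977138)) = Add(-7, Rational(4069049507139, 2)) = Rational(4069049507125, 2) ≈ 2.0345e+12)
Add(d, Add(Pow(Add(-914447, 218870), Rational(1, 2)), Mul(-1, Mul(-703, 201)))) = Add(Rational(4069049507125, 2), Add(Pow(Add(-914447, 218870), Rational(1, 2)), Mul(-1, Mul(-703, 201)))) = Add(Rational(4069049507125, 2), Add(Pow(-695577, Rational(1, 2)), Mul(-1, -141303))) = Add(Rational(4069049507125, 2), Add(Mul(I, Pow(695577, Rational(1, 2))), 141303)) = Add(Rational(4069049507125, 2), Add(141303, Mul(I, Pow(695577, Rational(1, 2))))) = Add(Rational(4069049789731, 2), Mul(I, Pow(695577, Rational(1, 2))))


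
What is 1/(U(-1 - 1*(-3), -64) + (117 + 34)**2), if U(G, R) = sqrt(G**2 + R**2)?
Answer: 22801/519881501 - 10*sqrt(41)/519881501 ≈ 4.3735e-5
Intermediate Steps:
1/(U(-1 - 1*(-3), -64) + (117 + 34)**2) = 1/(sqrt((-1 - 1*(-3))**2 + (-64)**2) + (117 + 34)**2) = 1/(sqrt((-1 + 3)**2 + 4096) + 151**2) = 1/(sqrt(2**2 + 4096) + 22801) = 1/(sqrt(4 + 4096) + 22801) = 1/(sqrt(4100) + 22801) = 1/(10*sqrt(41) + 22801) = 1/(22801 + 10*sqrt(41))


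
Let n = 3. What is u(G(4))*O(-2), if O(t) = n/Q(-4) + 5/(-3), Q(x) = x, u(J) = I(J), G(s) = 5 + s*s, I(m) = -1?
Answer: 29/12 ≈ 2.4167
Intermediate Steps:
G(s) = 5 + s²
u(J) = -1
O(t) = -29/12 (O(t) = 3/(-4) + 5/(-3) = 3*(-¼) + 5*(-⅓) = -¾ - 5/3 = -29/12)
u(G(4))*O(-2) = -1*(-29/12) = 29/12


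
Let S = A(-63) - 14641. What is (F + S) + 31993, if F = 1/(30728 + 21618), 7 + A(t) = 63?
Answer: 911239169/52346 ≈ 17408.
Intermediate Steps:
A(t) = 56 (A(t) = -7 + 63 = 56)
F = 1/52346 ≈ 1.9104e-5
S = -14585 (S = 56 - 14641 = -14585)
(F + S) + 31993 = (1/52346 - 14585) + 31993 = -763466409/52346 + 31993 = 911239169/52346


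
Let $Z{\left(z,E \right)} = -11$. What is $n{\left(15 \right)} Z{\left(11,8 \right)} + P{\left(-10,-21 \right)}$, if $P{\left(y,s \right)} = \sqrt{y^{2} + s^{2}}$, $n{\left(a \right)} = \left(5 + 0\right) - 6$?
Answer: $11 + \sqrt{541} \approx 34.259$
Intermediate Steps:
$n{\left(a \right)} = -1$ ($n{\left(a \right)} = 5 - 6 = -1$)
$P{\left(y,s \right)} = \sqrt{s^{2} + y^{2}}$
$n{\left(15 \right)} Z{\left(11,8 \right)} + P{\left(-10,-21 \right)} = \left(-1\right) \left(-11\right) + \sqrt{\left(-21\right)^{2} + \left(-10\right)^{2}} = 11 + \sqrt{441 + 100} = 11 + \sqrt{541}$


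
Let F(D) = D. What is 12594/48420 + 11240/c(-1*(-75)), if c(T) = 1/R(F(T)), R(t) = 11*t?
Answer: 74833112099/8070 ≈ 9.2730e+6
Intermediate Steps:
c(T) = 1/(11*T)
12594/48420 + 11240/c(-1*(-75)) = 12594/48420 + 11240/((1/(11*((-1*(-75)))))) = 12594*(1/48420) + 11240/(((1/11)/75)) = 2099/8070 + 11240/(((1/11)*(1/75))) = 2099/8070 + 11240/(1/825) = 2099/8070 + 11240*825 = 2099/8070 + 9273000 = 74833112099/8070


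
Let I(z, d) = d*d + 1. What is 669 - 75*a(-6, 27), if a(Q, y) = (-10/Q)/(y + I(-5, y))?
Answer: 506308/757 ≈ 668.83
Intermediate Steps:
I(z, d) = 1 + d² (I(z, d) = d² + 1 = 1 + d²)
a(Q, y) = -10/(Q*(1 + y + y²)) (a(Q, y) = (-10/Q)/(y + (1 + y²)) = (-10/Q)/(1 + y + y²) = -10/(Q*(1 + y + y²)))
669 - 75*a(-6, 27) = 669 - (-750)/((-6)*(1 + 27 + 27²)) = 669 - (-750)*(-1)/(6*(1 + 27 + 729)) = 669 - (-750)*(-1)/(6*757) = 669 - 75*5/2271 = 669 - 125/757 = 506308/757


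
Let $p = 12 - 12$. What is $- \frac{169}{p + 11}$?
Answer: $- \frac{169}{11} \approx -15.364$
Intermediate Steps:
$p = 0$ ($p = 12 - 12 = 0$)
$- \frac{169}{p + 11} = - \frac{169}{0 + 11} = - \frac{169}{11}$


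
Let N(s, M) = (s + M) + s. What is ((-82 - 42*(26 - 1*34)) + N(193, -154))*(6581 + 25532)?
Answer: 15606918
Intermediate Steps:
N(s, M) = M + 2*s (N(s, M) = (M + s) + s = M + 2*s)
((-82 - 42*(26 - 1*34)) + N(193, -154))*(6581 + 25532) = ((-82 - 42*(26 - 1*34)) + (-154 + 2*193))*(6581 + 25532) = ((-82 - 42*(26 - 34)) + (-154 + 386))*32113 = ((-82 - 42*(-8)) + 232)*32113 = ((-82 + 336) + 232)*32113 = (254 + 232)*32113 = 486*32113 = 15606918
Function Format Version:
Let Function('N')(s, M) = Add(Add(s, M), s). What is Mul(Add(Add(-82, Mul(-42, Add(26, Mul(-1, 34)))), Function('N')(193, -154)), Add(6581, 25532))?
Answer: 15606918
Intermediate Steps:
Function('N')(s, M) = Add(M, Mul(2, s)) (Function('N')(s, M) = Add(Add(M, s), s) = Add(M, Mul(2, s)))
Mul(Add(Add(-82, Mul(-42, Add(26, Mul(-1, 34)))), Function('N')(193, -154)), Add(6581, 25532)) = Mul(Add(Add(-82, Mul(-42, Add(26, Mul(-1, 34)))), Add(-154, Mul(2, 193))), Add(6581, 25532)) = Mul(Add(Add(-82, Mul(-42, Add(26, -34))), Add(-154, 386)), 32113) = Mul(Add(Add(-82, Mul(-42, -8)), 232), 32113) = Mul(Add(Add(-82, 336), 232), 32113) = Mul(Add(254, 232), 32113) = Mul(486, 32113) = 15606918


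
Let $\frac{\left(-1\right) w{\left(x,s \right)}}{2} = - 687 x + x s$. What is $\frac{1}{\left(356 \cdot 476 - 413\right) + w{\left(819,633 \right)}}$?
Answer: $\frac{1}{257495} \approx 3.8836 \cdot 10^{-6}$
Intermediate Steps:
$w{\left(x,s \right)} = 1374 x - 2 s x$ ($w{\left(x,s \right)} = - 2 \left(- 687 x + x s\right) = - 2 \left(- 687 x + s x\right) = 1374 x - 2 s x$)
$\frac{1}{\left(356 \cdot 476 - 413\right) + w{\left(819,633 \right)}} = \frac{1}{\left(356 \cdot 476 - 413\right) + 2 \cdot 819 \left(687 - 633\right)} = \frac{1}{\left(169456 - 413\right) + 2 \cdot 819 \left(687 - 633\right)} = \frac{1}{169043 + 2 \cdot 819 \cdot 54} = \frac{1}{169043 + 88452} = \frac{1}{257495}$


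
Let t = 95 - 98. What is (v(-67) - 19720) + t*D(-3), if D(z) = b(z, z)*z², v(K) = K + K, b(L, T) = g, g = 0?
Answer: -19854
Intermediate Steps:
t = -3
b(L, T) = 0
v(K) = 2*K
D(z) = 0 (D(z) = 0*z² = 0)
(v(-67) - 19720) + t*D(-3) = (2*(-67) - 19720) - 3*0 = (-134 - 19720) + 0 = -19854 + 0 = -19854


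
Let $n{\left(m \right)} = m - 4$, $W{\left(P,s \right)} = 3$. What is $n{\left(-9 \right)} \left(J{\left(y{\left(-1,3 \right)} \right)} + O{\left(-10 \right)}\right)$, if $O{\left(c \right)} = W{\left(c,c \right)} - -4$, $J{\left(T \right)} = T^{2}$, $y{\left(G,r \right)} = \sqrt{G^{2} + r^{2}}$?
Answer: $-221$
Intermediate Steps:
$O{\left(c \right)} = 7$ ($O{\left(c \right)} = 3 - -4 = 3 + 4 = 7$)
$n{\left(m \right)} = -4 + m$ ($n{\left(m \right)} = m - 4 = -4 + m$)
$n{\left(-9 \right)} \left(J{\left(y{\left(-1,3 \right)} \right)} + O{\left(-10 \right)}\right) = \left(-4 - 9\right) \left(\left(\sqrt{\left(-1\right)^{2} + 3^{2}}\right)^{2} + 7\right) = - 13 \left(\left(\sqrt{1 + 9}\right)^{2} + 7\right) = - 13 \left(\left(\sqrt{10}\right)^{2} + 7\right) = - 13 \left(10 + 7\right) = \left(-13\right) 17 = -221$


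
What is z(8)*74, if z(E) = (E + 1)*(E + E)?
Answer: 10656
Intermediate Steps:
z(E) = 2*E*(1 + E) (z(E) = (1 + E)*(2*E) = 2*E*(1 + E))
z(8)*74 = (2*8*(1 + 8))*74 = (2*8*9)*74 = 144*74 = 10656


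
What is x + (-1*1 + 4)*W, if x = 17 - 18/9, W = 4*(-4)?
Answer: -33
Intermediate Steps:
W = -16
x = 15 (x = 17 - 18*⅑ = 17 - 2 = 15)
x + (-1*1 + 4)*W = 15 + (-1*1 + 4)*(-16) = 15 + (-1 + 4)*(-16) = 15 + 3*(-16) = 15 - 48 = -33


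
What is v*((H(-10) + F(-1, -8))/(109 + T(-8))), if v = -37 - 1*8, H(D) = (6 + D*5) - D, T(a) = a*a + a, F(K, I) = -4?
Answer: 114/11 ≈ 10.364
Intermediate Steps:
T(a) = a + a**2 (T(a) = a**2 + a = a + a**2)
H(D) = 6 + 4*D (H(D) = (6 + 5*D) - D = 6 + 4*D)
v = -45 (v = -37 - 8 = -45)
v*((H(-10) + F(-1, -8))/(109 + T(-8))) = -45*((6 + 4*(-10)) - 4)/(109 - 8*(1 - 8)) = -45*((6 - 40) - 4)/(109 - 8*(-7)) = -45*(-34 - 4)/(109 + 56) = -(-1710)/165 = -45*(-38/165) = 114/11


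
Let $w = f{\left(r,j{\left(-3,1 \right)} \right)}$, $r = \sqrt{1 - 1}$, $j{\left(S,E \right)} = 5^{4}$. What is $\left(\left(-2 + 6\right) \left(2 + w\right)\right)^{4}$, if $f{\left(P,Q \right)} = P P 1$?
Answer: $4096$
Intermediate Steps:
$j{\left(S,E \right)} = 625$
$r = 0$ ($r = \sqrt{0} = 0$)
$f{\left(P,Q \right)} = P^{2}$ ($f{\left(P,Q \right)} = P^{2} \cdot 1 = P^{2}$)
$w = 0$ ($w = 0^{2} = 0$)
$\left(\left(-2 + 6\right) \left(2 + w\right)\right)^{4} = \left(\left(-2 + 6\right) \left(2 + 0\right)\right)^{4} = \left(4 \cdot 2\right)^{4} = 8^{4} = 4096$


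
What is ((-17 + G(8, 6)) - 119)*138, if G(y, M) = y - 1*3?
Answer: -18078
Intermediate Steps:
G(y, M) = -3 + y (G(y, M) = y - 3 = -3 + y)
((-17 + G(8, 6)) - 119)*138 = ((-17 + (-3 + 8)) - 119)*138 = ((-17 + 5) - 119)*138 = (-12 - 119)*138 = -131*138 = -18078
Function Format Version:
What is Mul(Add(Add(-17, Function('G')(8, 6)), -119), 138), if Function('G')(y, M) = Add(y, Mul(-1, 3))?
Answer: -18078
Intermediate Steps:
Function('G')(y, M) = Add(-3, y) (Function('G')(y, M) = Add(y, -3) = Add(-3, y))
Mul(Add(Add(-17, Function('G')(8, 6)), -119), 138) = Mul(Add(Add(-17, Add(-3, 8)), -119), 138) = Mul(Add(Add(-17, 5), -119), 138) = Mul(Add(-12, -119), 138) = Mul(-131, 138) = -18078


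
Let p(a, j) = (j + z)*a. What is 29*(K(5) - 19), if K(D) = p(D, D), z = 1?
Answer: 319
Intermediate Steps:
p(a, j) = a*(1 + j) (p(a, j) = (j + 1)*a = (1 + j)*a = a*(1 + j))
K(D) = D*(1 + D)
29*(K(5) - 19) = 29*(5*(1 + 5) - 19) = 29*(5*6 - 19) = 29*(30 - 19) = 29*11 = 319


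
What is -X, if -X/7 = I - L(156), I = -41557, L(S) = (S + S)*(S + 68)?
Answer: -780115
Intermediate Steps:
L(S) = 2*S*(68 + S) (L(S) = (2*S)*(68 + S) = 2*S*(68 + S))
X = 780115 (X = -7*(-41557 - 2*156*(68 + 156)) = -7*(-41557 - 2*156*224) = -7*(-41557 - 1*69888) = -7*(-41557 - 69888) = -7*(-111445) = 780115)
-X = -1*780115 = -780115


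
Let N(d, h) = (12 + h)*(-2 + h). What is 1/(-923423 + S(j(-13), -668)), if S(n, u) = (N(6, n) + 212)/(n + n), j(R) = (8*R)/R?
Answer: -4/3693609 ≈ -1.0830e-6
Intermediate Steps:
j(R) = 8
N(d, h) = (-2 + h)*(12 + h)
S(n, u) = (188 + n² + 10*n)/(2*n) (S(n, u) = ((-24 + n² + 10*n) + 212)/(n + n) = (188 + n² + 10*n)/((2*n)) = (188 + n² + 10*n)*(1/(2*n)) = (188 + n² + 10*n)/(2*n))
1/(-923423 + S(j(-13), -668)) = 1/(-923423 + (5 + (½)*8 + 94/8)) = 1/(-923423 + (5 + 4 + 94*(⅛))) = 1/(-923423 + (5 + 4 + 47/4)) = 1/(-923423 + 83/4) = 1/(-3693609/4) = -4/3693609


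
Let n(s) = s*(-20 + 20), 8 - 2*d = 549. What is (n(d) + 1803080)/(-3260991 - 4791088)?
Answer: -1803080/8052079 ≈ -0.22393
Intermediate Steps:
d = -541/2 (d = 4 - ½*549 = 4 - 549/2 = -541/2 ≈ -270.50)
n(s) = 0 (n(s) = s*0 = 0)
(n(d) + 1803080)/(-3260991 - 4791088) = (0 + 1803080)/(-3260991 - 4791088) = 1803080/(-8052079) = 1803080*(-1/8052079) = -1803080/8052079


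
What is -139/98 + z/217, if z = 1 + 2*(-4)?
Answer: -4407/3038 ≈ -1.4506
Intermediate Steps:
z = -7 (z = 1 - 8 = -7)
-139/98 + z/217 = -139/98 - 7/217 = -139*1/98 - 7*1/217 = -139/98 - 1/31 = -4407/3038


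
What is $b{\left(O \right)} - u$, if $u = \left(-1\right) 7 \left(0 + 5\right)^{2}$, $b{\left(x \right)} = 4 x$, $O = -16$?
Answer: $111$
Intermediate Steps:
$u = -175$ ($u = - 7 \cdot 5^{2} = \left(-7\right) 25 = -175$)
$b{\left(O \right)} - u = 4 \left(-16\right) - -175 = -64 + 175 = 111$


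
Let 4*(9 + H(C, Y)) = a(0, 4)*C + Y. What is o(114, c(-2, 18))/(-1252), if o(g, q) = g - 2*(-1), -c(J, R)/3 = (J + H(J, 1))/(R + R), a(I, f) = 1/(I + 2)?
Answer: -29/313 ≈ -0.092652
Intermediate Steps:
a(I, f) = 1/(2 + I)
H(C, Y) = -9 + Y/4 + C/8 (H(C, Y) = -9 + (C/(2 + 0) + Y)/4 = -9 + (C/2 + Y)/4 = -9 + (Y + C/2)/4 = -9 + (Y/4 + C/8) = -9 + Y/4 + C/8)
c(J, R) = -3*(-35/4 + 9*J/8)/(2*R) (c(J, R) = -3*(J + (-9 + (¼)*1 + J/8))/(R + R) = -3*(J + (-9 + ¼ + J/8))/(2*R) = -3*(J + (-35/4 + J/8))*1/(2*R) = -3*(-35/4 + 9*J/8)*1/(2*R) = -3*(-35/4 + 9*J/8)/(2*R))
o(g, q) = 2 + g (o(g, q) = g + 2 = 2 + g)
o(114, c(-2, 18))/(-1252) = (2 + 114)/(-1252) = 116*(-1/1252) = -29/313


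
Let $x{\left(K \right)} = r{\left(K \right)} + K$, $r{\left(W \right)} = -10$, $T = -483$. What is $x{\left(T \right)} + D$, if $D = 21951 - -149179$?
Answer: $170637$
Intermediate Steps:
$D = 171130$ ($D = 21951 + 149179 = 171130$)
$x{\left(K \right)} = -10 + K$
$x{\left(T \right)} + D = \left(-10 - 483\right) + 171130 = -493 + 171130 = 170637$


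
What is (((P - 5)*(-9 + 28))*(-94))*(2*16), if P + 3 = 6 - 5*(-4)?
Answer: -1028736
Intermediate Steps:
P = 23 (P = -3 + (6 - 5*(-4)) = -3 + (6 + 20) = -3 + 26 = 23)
(((P - 5)*(-9 + 28))*(-94))*(2*16) = (((23 - 5)*(-9 + 28))*(-94))*(2*16) = ((18*19)*(-94))*32 = (342*(-94))*32 = -32148*32 = -1028736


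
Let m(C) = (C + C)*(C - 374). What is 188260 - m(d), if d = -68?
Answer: 128148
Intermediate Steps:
m(C) = 2*C*(-374 + C) (m(C) = (2*C)*(-374 + C) = 2*C*(-374 + C))
188260 - m(d) = 188260 - 2*(-68)*(-374 - 68) = 188260 - 2*(-68)*(-442) = 188260 - 1*60112 = 188260 - 60112 = 128148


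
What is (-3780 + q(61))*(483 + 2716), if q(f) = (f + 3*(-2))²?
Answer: -2415245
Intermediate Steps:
q(f) = (-6 + f)² (q(f) = (f - 6)² = (-6 + f)²)
(-3780 + q(61))*(483 + 2716) = (-3780 + (-6 + 61)²)*(483 + 2716) = (-3780 + 55²)*3199 = (-3780 + 3025)*3199 = -755*3199 = -2415245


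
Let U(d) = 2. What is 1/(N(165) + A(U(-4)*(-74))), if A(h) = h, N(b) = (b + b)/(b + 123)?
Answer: -48/7049 ≈ -0.0068095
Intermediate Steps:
N(b) = 2*b/(123 + b) (N(b) = (2*b)/(123 + b) = 2*b/(123 + b))
1/(N(165) + A(U(-4)*(-74))) = 1/(2*165/(123 + 165) + 2*(-74)) = 1/(2*165/288 - 148) = 1/(2*165*(1/288) - 148) = 1/(55/48 - 148) = 1/(-7049/48) = -48/7049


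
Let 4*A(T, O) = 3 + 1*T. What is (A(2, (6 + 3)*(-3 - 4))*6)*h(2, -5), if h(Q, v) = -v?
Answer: 75/2 ≈ 37.500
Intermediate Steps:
A(T, O) = ¾ + T/4 (A(T, O) = (3 + 1*T)/4 = (3 + T)/4 = ¾ + T/4)
(A(2, (6 + 3)*(-3 - 4))*6)*h(2, -5) = ((¾ + (¼)*2)*6)*(-1*(-5)) = ((¾ + ½)*6)*5 = ((5/4)*6)*5 = (15/2)*5 = 75/2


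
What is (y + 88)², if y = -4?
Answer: 7056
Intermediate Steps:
(y + 88)² = (-4 + 88)² = 84² = 7056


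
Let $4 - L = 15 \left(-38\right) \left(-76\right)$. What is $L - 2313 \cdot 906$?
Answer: $-2138894$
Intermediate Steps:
$L = -43316$ ($L = 4 - 15 \left(-38\right) \left(-76\right) = 4 - \left(-570\right) \left(-76\right) = 4 - 43320 = -43316$)
$L - 2313 \cdot 906 = -43316 - 2313 \cdot 906 = -43316 - 2095578 = -2138894$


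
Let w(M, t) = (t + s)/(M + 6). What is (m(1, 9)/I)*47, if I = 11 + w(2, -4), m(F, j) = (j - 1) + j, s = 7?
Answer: 6392/91 ≈ 70.242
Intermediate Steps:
m(F, j) = -1 + 2*j (m(F, j) = (-1 + j) + j = -1 + 2*j)
w(M, t) = (7 + t)/(6 + M) (w(M, t) = (t + 7)/(M + 6) = (7 + t)/(6 + M))
I = 91/8 (I = 11 + (7 - 4)/(6 + 2) = 11 + 3/8 = 91/8 ≈ 11.375)
(m(1, 9)/I)*47 = ((-1 + 2*9)/(91/8))*47 = ((-1 + 18)*(8/91))*47 = (17*(8/91))*47 = (136/91)*47 = 6392/91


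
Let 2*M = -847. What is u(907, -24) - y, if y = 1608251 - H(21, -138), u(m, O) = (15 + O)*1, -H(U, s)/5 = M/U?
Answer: -9648955/6 ≈ -1.6082e+6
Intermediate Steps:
M = -847/2 (M = (½)*(-847) = -847/2 ≈ -423.50)
H(U, s) = 4235/(2*U) (H(U, s) = -(-4235)/(2*U) = 4235/(2*U))
u(m, O) = 15 + O
y = 9648901/6 (y = 1608251 - 4235/(2*21) = 1608251 - 1*605/6 = 1608251 - 605/6 = 9648901/6 ≈ 1.6082e+6)
u(907, -24) - y = (15 - 24) - 1*9648901/6 = -9 - 9648901/6 = -9648955/6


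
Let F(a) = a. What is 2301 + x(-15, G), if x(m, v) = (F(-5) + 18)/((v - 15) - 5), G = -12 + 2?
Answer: 69017/30 ≈ 2300.6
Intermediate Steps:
G = -10
x(m, v) = 13/(-20 + v) (x(m, v) = (-5 + 18)/((v - 15) - 5) = 13/((-15 + v) - 5) = 13/(-20 + v))
2301 + x(-15, G) = 2301 + 13/(-20 - 10) = 2301 + 13/(-30) = 2301 + 13*(-1/30) = 2301 - 13/30 = 69017/30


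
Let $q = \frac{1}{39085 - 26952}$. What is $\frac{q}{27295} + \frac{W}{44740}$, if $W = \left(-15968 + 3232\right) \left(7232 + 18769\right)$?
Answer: $- \frac{5483330236051411}{740827815695} \approx -7401.6$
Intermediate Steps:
$W = -331148736$ ($W = \left(-12736\right) 26001 = -331148736$)
$q = \frac{1}{12133} \approx 8.242 \cdot 10^{-5}$
$\frac{q}{27295} + \frac{W}{44740} = \frac{1}{12133 \cdot 27295} - \frac{331148736}{44740} = \frac{1}{12133} \cdot \frac{1}{27295} - \frac{82787184}{11185} = \frac{1}{331170235} - \frac{82787184}{11185} = - \frac{5483330236051411}{740827815695}$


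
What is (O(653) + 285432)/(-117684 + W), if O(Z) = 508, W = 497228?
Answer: 71485/94886 ≈ 0.75338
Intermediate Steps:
(O(653) + 285432)/(-117684 + W) = (508 + 285432)/(-117684 + 497228) = 285940/379544 = 285940*(1/379544) = 71485/94886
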